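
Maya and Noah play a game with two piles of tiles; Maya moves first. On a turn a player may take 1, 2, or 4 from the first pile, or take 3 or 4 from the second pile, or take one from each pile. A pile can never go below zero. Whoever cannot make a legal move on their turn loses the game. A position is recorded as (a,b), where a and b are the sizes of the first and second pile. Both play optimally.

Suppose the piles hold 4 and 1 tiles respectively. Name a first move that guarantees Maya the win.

Move to (3,1).

Classify positions by backward induction: terminal positions (no move available) are L. From any other position, the mover wins iff some move reaches an L.
No move ever increases a pile, so every position that can arise here has a ≤ 4 and b ≤ 1; it is enough to label the cells with 0 ≤ a ≤ 4 and 0 ≤ b ≤ 1.
Every move lowers a or b (never raises either), so fill the grid row by row in increasing a, and left to right within a row: each cell's successors are then already labelled.
      b=0  b=1
a=0:    L    L
a=1:    W    W
a=2:    W    W
a=3:    L    L
a=4:    W    W
Cells with no legal move (terminal, hence L): (0,0), (0,1).
The remaining L cells, each justified by listing all of its moves:
(3,0): →(2,0)(W), (1,0)(W) — all W, so L
(3,1): →(2,1)(W), (1,1)(W), (2,0)(W) — all W, so L
Every other cell has at least one move into one of the L cells above, so it is W.
From (4,1), the L positions reachable in one move are: (3,1), (0,1), (3,0). Any move reaching one of these is winning.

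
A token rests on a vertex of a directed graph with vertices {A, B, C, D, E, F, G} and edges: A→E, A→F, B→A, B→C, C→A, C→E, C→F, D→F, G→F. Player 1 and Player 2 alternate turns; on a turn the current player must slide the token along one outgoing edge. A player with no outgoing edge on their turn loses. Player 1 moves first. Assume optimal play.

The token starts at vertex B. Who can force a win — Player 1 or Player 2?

Player 2 wins.

Compute win/loss labels from the base case upward. A position with no move is L. Any other position is W if it can reach an L in one move, else L.
Every edge goes from a vertex to one that appears earlier in the order E, F, A, C, D, B, G, so processing vertices in that order labels each vertex after all of its successors.
E: no outgoing edge → L
F: no outgoing edge → L
A: W (go to F, an L position)
C: W (go to F, an L position)
D: W (go to F, an L position)
B: L (options C(W), A(W) are all W)
G: W (go to F, an L position)
Every move from B reaches a W position, so the mover loses.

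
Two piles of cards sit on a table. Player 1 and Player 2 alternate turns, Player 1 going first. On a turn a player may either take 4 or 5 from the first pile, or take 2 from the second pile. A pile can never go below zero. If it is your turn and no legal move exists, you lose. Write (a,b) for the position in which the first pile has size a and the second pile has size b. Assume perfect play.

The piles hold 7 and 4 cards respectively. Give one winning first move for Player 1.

Move to (3,4).

Build the W/L table. Terminal = L. A non-terminal position is W if it has a move to some L; otherwise it is L.
No move ever increases a pile, so every position that can arise here has a ≤ 7 and b ≤ 4; it is enough to label the cells with 0 ≤ a ≤ 7 and 0 ≤ b ≤ 4.
Every move lowers a or b (never raises either), so fill the grid row by row in increasing a, and left to right within a row: each cell's successors are then already labelled.
      b=0  b=1  b=2  b=3  b=4
a=0:    L    L    W    W    L
a=1:    L    L    W    W    L
a=2:    L    L    W    W    L
a=3:    L    L    W    W    L
a=4:    W    W    L    L    W
a=5:    W    W    L    L    W
a=6:    W    W    L    L    W
a=7:    W    W    L    L    W
Cells with no legal move (terminal, hence L): (0,0), (0,1), (1,0), (1,1), (2,0), (2,1), (3,0), (3,1).
The remaining L cells, each justified by listing all of its moves:
(0,4): →(0,2)(W) only, which is W, so L
(1,4): →(1,2)(W) only, which is W, so L
(2,4): →(2,2)(W) only, which is W, so L
(3,4): →(3,2)(W) only, which is W, so L
(4,2): →(0,2)(W), (4,0)(W) — all W, so L
(4,3): →(0,3)(W), (4,1)(W) — all W, so L
(5,2): →(1,2)(W), (0,2)(W), (5,0)(W) — all W, so L
(5,3): →(1,3)(W), (0,3)(W), (5,1)(W) — all W, so L
(6,2): →(2,2)(W), (1,2)(W), (6,0)(W) — all W, so L
(6,3): →(2,3)(W), (1,3)(W), (6,1)(W) — all W, so L
(7,2): →(3,2)(W), (2,2)(W), (7,0)(W) — all W, so L
(7,3): →(3,3)(W), (2,3)(W), (7,1)(W) — all W, so L
Every other cell has at least one move into one of the L cells above, so it is W.
From (7,4), the L positions reachable in one move are: (3,4), (2,4), (7,2). Any move reaching one of these is winning.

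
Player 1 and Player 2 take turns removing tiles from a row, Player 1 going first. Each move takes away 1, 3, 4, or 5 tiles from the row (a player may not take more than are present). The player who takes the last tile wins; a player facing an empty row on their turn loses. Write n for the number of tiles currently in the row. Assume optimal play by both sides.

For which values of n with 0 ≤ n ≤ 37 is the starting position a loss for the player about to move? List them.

0, 2, 8, 10, 16, 18, 24, 26, 32, 34

Build the W/L table. Terminal = L. A non-terminal position is W if it has a move to some L; otherwise it is L.
n=0: no move → L
n=1: W (go to 0, an L position)
n=2: L (sole option 1(W) is W)
n=3: W (go to 2, an L position)
n=4: W (go to 0, an L position)
n=5: W (go to 2, an L position)
n=6: W (go to 2, an L position)
n=7: W (go to 2, an L position)
n=8: L (options 7(W), 5(W), 4(W), 3(W) are all W)
n=9: W (go to 8, an L position)
n=10: L (options 9(W), 7(W), 6(W), 5(W) are all W)
n=11: W (go to 10, an L position)
n=12: W (go to 8, an L position)
n=13: W (go to 10, an L position)
n=14: W (go to 10, an L position)
n=15: W (go to 10, an L position)
n=16: L (options 15(W), 13(W), 12(W), 11(W) are all W)
n=17: W (go to 16, an L position)
n=18: L (options 17(W), 15(W), 14(W), 13(W) are all W)
n=19: W (go to 18, an L position)
n=20: W (go to 16, an L position)
n=21: W (go to 18, an L position)
n=22: W (go to 18, an L position)
n=23: W (go to 18, an L position)
n=24: L (options 23(W), 21(W), 20(W), 19(W) are all W)
n=25: W (go to 24, an L position)
n=26: L (options 25(W), 23(W), 22(W), 21(W) are all W)
n=27: W (go to 26, an L position)
n=28: W (go to 24, an L position)
n=29: W (go to 26, an L position)
n=30: W (go to 26, an L position)
n=31: W (go to 26, an L position)
n=32: L (options 31(W), 29(W), 28(W), 27(W) are all W)
n=33: W (go to 32, an L position)
n=34: L (options 33(W), 31(W), 30(W), 29(W) are all W)
n=35: W (go to 34, an L position)
n=36: W (go to 32, an L position)
n=37: W (go to 34, an L position)
Reading off the rows marked L gives the requested list; there are 10 such values of n.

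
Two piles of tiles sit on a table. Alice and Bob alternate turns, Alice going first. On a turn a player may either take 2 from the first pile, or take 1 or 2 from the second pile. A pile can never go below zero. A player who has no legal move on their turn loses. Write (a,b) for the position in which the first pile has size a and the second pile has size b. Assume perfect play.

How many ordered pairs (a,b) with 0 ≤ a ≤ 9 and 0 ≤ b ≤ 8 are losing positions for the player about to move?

Positions with no move are L. A position that does have a move is losing for the player to move precisely when every available move leads to a winning position for the opponent. Fill in the labels:
Every move lowers a or b (never raises either), so fill the grid row by row in increasing a, and left to right within a row: each cell's successors are then already labelled.
      b=0  b=1  b=2  b=3  b=4  b=5  b=6  b=7  b=8
a=0:    L    W    W    L    W    W    L    W    W
a=1:    L    W    W    L    W    W    L    W    W
a=2:    W    L    W    W    L    W    W    L    W
a=3:    W    L    W    W    L    W    W    L    W
a=4:    L    W    W    L    W    W    L    W    W
a=5:    L    W    W    L    W    W    L    W    W
a=6:    W    L    W    W    L    W    W    L    W
a=7:    W    L    W    W    L    W    W    L    W
a=8:    L    W    W    L    W    W    L    W    W
a=9:    L    W    W    L    W    W    L    W    W
Cells with no legal move (terminal, hence L): (0,0), (1,0).
The remaining L cells, each justified by listing all of its moves:
(0,3): L (options (0,2)(W), (0,1)(W) are all W)
(0,6): L (options (0,5)(W), (0,4)(W) are all W)
(1,3): L (options (1,2)(W), (1,1)(W) are all W)
(1,6): L (options (1,5)(W), (1,4)(W) are all W)
(2,1): L (options (0,1)(W), (2,0)(W) are all W)
(2,4): L (options (0,4)(W), (2,3)(W), (2,2)(W) are all W)
(2,7): L (options (0,7)(W), (2,6)(W), (2,5)(W) are all W)
(3,1): L (options (1,1)(W), (3,0)(W) are all W)
(3,4): L (options (1,4)(W), (3,3)(W), (3,2)(W) are all W)
(3,7): L (options (1,7)(W), (3,6)(W), (3,5)(W) are all W)
(4,0): L (sole option (2,0)(W) is W)
(4,3): L (options (2,3)(W), (4,2)(W), (4,1)(W) are all W)
(4,6): L (options (2,6)(W), (4,5)(W), (4,4)(W) are all W)
(5,0): L (sole option (3,0)(W) is W)
(5,3): L (options (3,3)(W), (5,2)(W), (5,1)(W) are all W)
(5,6): L (options (3,6)(W), (5,5)(W), (5,4)(W) are all W)
(6,1): L (options (4,1)(W), (6,0)(W) are all W)
(6,4): L (options (4,4)(W), (6,3)(W), (6,2)(W) are all W)
(6,7): L (options (4,7)(W), (6,6)(W), (6,5)(W) are all W)
(7,1): L (options (5,1)(W), (7,0)(W) are all W)
(7,4): L (options (5,4)(W), (7,3)(W), (7,2)(W) are all W)
(7,7): L (options (5,7)(W), (7,6)(W), (7,5)(W) are all W)
(8,0): L (sole option (6,0)(W) is W)
(8,3): L (options (6,3)(W), (8,2)(W), (8,1)(W) are all W)
(8,6): L (options (6,6)(W), (8,5)(W), (8,4)(W) are all W)
(9,0): L (sole option (7,0)(W) is W)
(9,3): L (options (7,3)(W), (9,2)(W), (9,1)(W) are all W)
(9,6): L (options (7,6)(W), (9,5)(W), (9,4)(W) are all W)
Every other cell has at least one move into one of the L cells above, so it is W.
L cells per row: a=0: 3, a=1: 3, a=2: 3, a=3: 3, a=4: 3, a=5: 3, a=6: 3, a=7: 3, a=8: 3, a=9: 3; total 30.

30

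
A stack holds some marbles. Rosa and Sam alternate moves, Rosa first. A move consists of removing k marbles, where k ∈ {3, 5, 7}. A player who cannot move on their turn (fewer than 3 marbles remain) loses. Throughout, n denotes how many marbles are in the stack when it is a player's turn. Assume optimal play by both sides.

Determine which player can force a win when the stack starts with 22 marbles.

Sam wins.

Use the standard recursion: the mover loses at a terminal position; elsewhere, the mover wins exactly when some move hands the opponent an L position.
n=0: no move → L
n=1: no move → L
n=2: no move → L
n=3: can move to 0, which is L ⇒ W
n=4: can move to 1, which is L ⇒ W
n=5: can move to 2, which is L ⇒ W
n=6: can move to 1, which is L ⇒ W
n=7: can move to 2, which is L ⇒ W
n=8: can move to 1, which is L ⇒ W
n=9: can move to 2, which is L ⇒ W
n=10: moves to 7(W), 5(W), 3(W); every one is W ⇒ L
n=11: moves to 8(W), 6(W), 4(W); every one is W ⇒ L
n=12: moves to 9(W), 7(W), 5(W); every one is W ⇒ L
n=13: can move to 10, which is L ⇒ W
n=14: can move to 11, which is L ⇒ W
n=15: can move to 12, which is L ⇒ W
n=16: can move to 11, which is L ⇒ W
n=17: can move to 12, which is L ⇒ W
n=18: can move to 11, which is L ⇒ W
n=19: can move to 12, which is L ⇒ W
n=20: moves to 17(W), 15(W), 13(W); every one is W ⇒ L
n=21: moves to 18(W), 16(W), 14(W); every one is W ⇒ L
n=22: moves to 19(W), 17(W), 15(W); every one is W ⇒ L
The starting position 22 is L: whatever Rosa does, the opponent receives a W position.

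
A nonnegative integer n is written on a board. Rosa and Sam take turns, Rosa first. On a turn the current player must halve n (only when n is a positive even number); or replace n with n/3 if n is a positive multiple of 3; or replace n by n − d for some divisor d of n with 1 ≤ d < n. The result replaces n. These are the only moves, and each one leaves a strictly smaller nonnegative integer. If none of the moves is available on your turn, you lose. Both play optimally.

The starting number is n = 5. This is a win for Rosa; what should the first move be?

Build the W/L table. Terminal = L. A non-terminal position is W if it has a move to some L; otherwise it is L.
n=0: no move → L
n=1: no move → L
n=2: W (go to 1, an L position)
n=3: W (go to 1, an L position)
n=4: L (options 2(W), 3(W) are all W)
n=5: W (go to 4, an L position)
From 5, the L positions reachable in one move are: 4.

Move to 4.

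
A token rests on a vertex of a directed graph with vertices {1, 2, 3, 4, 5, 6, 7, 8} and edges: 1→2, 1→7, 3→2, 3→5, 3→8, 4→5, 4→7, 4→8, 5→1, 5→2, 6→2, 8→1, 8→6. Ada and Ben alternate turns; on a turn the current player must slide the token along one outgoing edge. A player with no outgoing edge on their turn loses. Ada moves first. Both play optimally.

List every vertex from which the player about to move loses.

2, 7, 8

Use the standard recursion: the mover loses at a terminal position; elsewhere, the mover wins exactly when some move hands the opponent an L position.
Every edge goes from a vertex to one that appears earlier in the order 7, 2, 1, 5, 6, 8, 3, 4, so processing vertices in that order labels each vertex after all of its successors.
7: no outgoing edge → L
2: no outgoing edge → L
1: can move to 2, which is L ⇒ W
5: can move to 2, which is L ⇒ W
6: can move to 2, which is L ⇒ W
8: moves to 6(W), 1(W); every one is W ⇒ L
3: can move to 8, which is L ⇒ W
4: can move to 8, which is L ⇒ W
Reading off the rows marked L gives the requested list; there are 3 such vertices.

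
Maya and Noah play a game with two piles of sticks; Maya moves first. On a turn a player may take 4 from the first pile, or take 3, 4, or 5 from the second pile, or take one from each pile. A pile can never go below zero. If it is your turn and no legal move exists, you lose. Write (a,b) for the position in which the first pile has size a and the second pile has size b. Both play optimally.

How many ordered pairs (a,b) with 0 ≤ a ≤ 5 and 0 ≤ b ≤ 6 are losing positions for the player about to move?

Work bottom-up. With no move the player to move loses. Otherwise the position is W if at least one move leads to an L position for the opponent, and L if every move leads to a W.
Every move lowers a or b (never raises either), so fill the grid row by row in increasing a, and left to right within a row: each cell's successors are then already labelled.
      b=0  b=1  b=2  b=3  b=4  b=5  b=6
a=0:    L    L    L    W    W    W    W
a=1:    L    W    W    W    W    W    L
a=2:    L    W    L    W    W    W    W
a=3:    L    W    L    W    W    W    W
a=4:    W    W    W    W    L    L    L
a=5:    W    L    L    L    W    W    W
Cells with no legal move (terminal, hence L): (0,0), (0,1), (0,2), (1,0), (2,0), (3,0).
The remaining L cells, each justified by listing all of its moves:
(1,6): →(1,3)(W), (1,2)(W), (1,1)(W), (0,5)(W) — all W, so L
(2,2): →(1,1)(W) only, which is W, so L
(3,2): →(2,1)(W) only, which is W, so L
(4,4): →(0,4)(W), (4,1)(W), (4,0)(W), (3,3)(W) — all W, so L
(4,5): →(0,5)(W), (4,2)(W), (4,1)(W), (4,0)(W), (3,4)(W) — all W, so L
(4,6): →(0,6)(W), (4,3)(W), (4,2)(W), (4,1)(W), (3,5)(W) — all W, so L
(5,1): →(1,1)(W), (4,0)(W) — all W, so L
(5,2): →(1,2)(W), (4,1)(W) — all W, so L
(5,3): →(1,3)(W), (5,0)(W), (4,2)(W) — all W, so L
Every other cell has at least one move into one of the L cells above, so it is W.
L cells per row: a=0: 3, a=1: 2, a=2: 2, a=3: 2, a=4: 3, a=5: 3; total 15.

15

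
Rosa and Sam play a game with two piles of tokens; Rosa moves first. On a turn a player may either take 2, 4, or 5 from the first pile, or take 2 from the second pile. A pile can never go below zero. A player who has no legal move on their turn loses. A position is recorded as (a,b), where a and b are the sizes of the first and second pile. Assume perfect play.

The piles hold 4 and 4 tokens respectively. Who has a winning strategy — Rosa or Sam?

Rosa wins.

Build the W/L table. Terminal = L. A non-terminal position is W if it has a move to some L; otherwise it is L.
No move ever increases a pile, so every position that can arise here has a ≤ 4 and b ≤ 4; it is enough to label the cells with 0 ≤ a ≤ 4 and 0 ≤ b ≤ 4.
Every move lowers a or b (never raises either), so fill the grid row by row in increasing a, and left to right within a row: each cell's successors are then already labelled.
      b=0  b=1  b=2  b=3  b=4
a=0:    L    L    W    W    L
a=1:    L    L    W    W    L
a=2:    W    W    L    L    W
a=3:    W    W    L    L    W
a=4:    W    W    W    W    W
Cells with no legal move (terminal, hence L): (0,0), (0,1), (1,0), (1,1).
The remaining L cells, each justified by listing all of its moves:
(0,4): L (sole option (0,2)(W) is W)
(1,4): L (sole option (1,2)(W) is W)
(2,2): L (options (0,2)(W), (2,0)(W) are all W)
(2,3): L (options (0,3)(W), (2,1)(W) are all W)
(3,2): L (options (1,2)(W), (3,0)(W) are all W)
(3,3): L (options (1,3)(W), (3,1)(W) are all W)
Every other cell has at least one move into one of the L cells above, so it is W.
From (4,4) Rosa can move to (0,4), reaching an L position.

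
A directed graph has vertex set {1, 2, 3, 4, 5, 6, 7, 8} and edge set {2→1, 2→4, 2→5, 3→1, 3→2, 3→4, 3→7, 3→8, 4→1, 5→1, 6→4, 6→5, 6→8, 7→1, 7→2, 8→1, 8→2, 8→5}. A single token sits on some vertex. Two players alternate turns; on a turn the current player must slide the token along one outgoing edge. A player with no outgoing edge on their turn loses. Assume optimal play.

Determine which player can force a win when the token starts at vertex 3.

The first player wins.

Label each position W (a win for the player to move) or L (a loss). A position with no legal move is L; any other position is W exactly when some move reaches an L, and L when every move reaches a W.
Every edge goes from a vertex to one that appears earlier in the order 1, 4, 5, 2, 8, 7, 3, 6, so processing vertices in that order labels each vertex after all of its successors.
1: no outgoing edge → L
4: can move to 1, which is L ⇒ W
5: can move to 1, which is L ⇒ W
2: can move to 1, which is L ⇒ W
8: can move to 1, which is L ⇒ W
7: can move to 1, which is L ⇒ W
3: can move to 1, which is L ⇒ W
6: moves to 8(W), 5(W), 4(W); every one is W ⇒ L
The starting position 3 is W: the player to move should move to 1, handing over an L position.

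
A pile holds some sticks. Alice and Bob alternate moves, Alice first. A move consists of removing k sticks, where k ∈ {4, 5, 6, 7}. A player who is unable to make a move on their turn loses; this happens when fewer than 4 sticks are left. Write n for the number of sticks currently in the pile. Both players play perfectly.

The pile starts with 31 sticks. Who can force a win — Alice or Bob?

Alice wins.

Classify positions by backward induction: terminal positions (no move available) are L. From any other position, the mover wins iff some move reaches an L.
n=0: no move → L
n=1: no move → L
n=2: no move → L
n=3: no move → L
n=4: →0(L), so W
n=5: →1(L), so W
n=6: →2(L), so W
n=7: →3(L), so W
n=8: →3(L), so W
n=9: →3(L), so W
n=10: →3(L), so W
n=11: →7(W), 6(W), 5(W), 4(W) — all W, so L
n=12: →8(W), 7(W), 6(W), 5(W) — all W, so L
n=13: →9(W), 8(W), 7(W), 6(W) — all W, so L
n=14: →10(W), 9(W), 8(W), 7(W) — all W, so L
n=15: →11(L), so W
n=16: →12(L), so W
n=17: →13(L), so W
n=18: →14(L), so W
n=19: →14(L), so W
n=20: →14(L), so W
n=21: →14(L), so W
n=22: →18(W), 17(W), 16(W), 15(W) — all W, so L
n=23: →19(W), 18(W), 17(W), 16(W) — all W, so L
n=24: →20(W), 19(W), 18(W), 17(W) — all W, so L
n=25: →21(W), 20(W), 19(W), 18(W) — all W, so L
n=26: →22(L), so W
n=27: →23(L), so W
n=28: →24(L), so W
n=29: →25(L), so W
n=30: →25(L), so W
n=31: →25(L), so W
From 31 Alice can remove 6, leaving 25, reaching an L position.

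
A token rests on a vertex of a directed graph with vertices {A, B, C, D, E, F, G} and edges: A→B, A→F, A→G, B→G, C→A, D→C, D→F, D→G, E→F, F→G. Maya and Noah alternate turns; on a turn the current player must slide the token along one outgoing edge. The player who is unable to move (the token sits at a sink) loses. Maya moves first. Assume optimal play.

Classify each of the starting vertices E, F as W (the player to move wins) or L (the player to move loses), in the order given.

Classify positions by backward induction: terminal positions (no move available) are L. From any other position, the mover wins iff some move reaches an L.
Every edge goes from a vertex to one that appears earlier in the order G, B, F, A, C, E, D, so processing vertices in that order labels each vertex after all of its successors.
G: no outgoing edge → L
B: can move to G, which is L ⇒ W
F: can move to G, which is L ⇒ W
A: can move to G, which is L ⇒ W
C: the only move is to A(W), a W ⇒ L
E: the only move is to F(W), a W ⇒ L
D: can move to C, which is L ⇒ W

E: L, F: W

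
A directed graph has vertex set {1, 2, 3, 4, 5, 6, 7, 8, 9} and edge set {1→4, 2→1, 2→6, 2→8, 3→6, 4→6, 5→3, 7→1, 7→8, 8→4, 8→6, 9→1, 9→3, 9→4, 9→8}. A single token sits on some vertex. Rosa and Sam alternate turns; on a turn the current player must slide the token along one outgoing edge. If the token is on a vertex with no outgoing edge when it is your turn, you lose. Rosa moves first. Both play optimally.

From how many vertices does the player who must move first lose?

Use the standard recursion: the mover loses at a terminal position; elsewhere, the mover wins exactly when some move hands the opponent an L position.
Every edge goes from a vertex to one that appears earlier in the order 6, 4, 8, 3, 1, 9, 2, 7, 5, so processing vertices in that order labels each vertex after all of its successors.
6: no outgoing edge → L
4: →6(L), so W
8: →6(L), so W
3: →6(L), so W
1: →4(W) only, which is W, so L
9: →1(L), so W
2: →1(L), so W
7: →1(L), so W
5: →3(W) only, which is W, so L
The L vertices are 1, 5, 6; that is 3 in all.

3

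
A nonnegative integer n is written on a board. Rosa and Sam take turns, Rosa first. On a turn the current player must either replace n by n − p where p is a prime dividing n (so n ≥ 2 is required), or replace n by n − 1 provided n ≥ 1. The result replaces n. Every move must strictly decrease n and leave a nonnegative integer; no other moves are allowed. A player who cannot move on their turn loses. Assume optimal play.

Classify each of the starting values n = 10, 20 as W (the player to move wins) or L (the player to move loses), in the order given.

Compute win/loss labels from the base case upward. A position with no move is L. Any other position is W if it can reach an L in one move, else L.
n=0: no move → L
n=1: →0(L), so W
n=2: →0(L), so W
n=3: →0(L), so W
n=4: →2(W), 3(W) — all W, so L
n=5: →0(L), so W
n=6: →4(L), so W
n=7: →0(L), so W
n=8: →6(W), 7(W) — all W, so L
n=9: →8(L), so W
n=10: →8(L), so W
n=11: →0(L), so W
n=12: →9(W), 10(W), 11(W) — all W, so L
n=13: →0(L), so W
n=14: →12(L), so W
n=15: →12(L), so W
n=16: →14(W), 15(W) — all W, so L
n=17: →0(L), so W
n=18: →16(L), so W
n=19: →0(L), so W
n=20: →15(W), 18(W), 19(W) — all W, so L

10: W, 20: L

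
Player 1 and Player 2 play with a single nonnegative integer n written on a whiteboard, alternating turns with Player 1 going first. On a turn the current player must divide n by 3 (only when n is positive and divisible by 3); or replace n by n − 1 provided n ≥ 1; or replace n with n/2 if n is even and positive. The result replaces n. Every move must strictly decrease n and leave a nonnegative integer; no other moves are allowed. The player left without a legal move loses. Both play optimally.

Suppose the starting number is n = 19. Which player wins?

Compute win/loss labels from the base case upward. A position with no move is L. Any other position is W if it can reach an L in one move, else L.
n=0: no move → L
n=1: can move to 0, which is L ⇒ W
n=2: the only move is to 1(W), a W ⇒ L
n=3: can move to 2, which is L ⇒ W
n=4: can move to 2, which is L ⇒ W
n=5: the only move is to 4(W), a W ⇒ L
n=6: can move to 2, which is L ⇒ W
n=7: the only move is to 6(W), a W ⇒ L
n=8: can move to 7, which is L ⇒ W
n=9: moves to 3(W), 8(W); every one is W ⇒ L
n=10: can move to 5, which is L ⇒ W
n=11: the only move is to 10(W), a W ⇒ L
n=12: can move to 11, which is L ⇒ W
n=13: the only move is to 12(W), a W ⇒ L
n=14: can move to 7, which is L ⇒ W
n=15: can move to 5, which is L ⇒ W
n=16: moves to 8(W), 15(W); every one is W ⇒ L
n=17: can move to 16, which is L ⇒ W
n=18: can move to 9, which is L ⇒ W
n=19: the only move is to 18(W), a W ⇒ L
Every move from 19 reaches a W position, so the mover loses.

Player 2 wins.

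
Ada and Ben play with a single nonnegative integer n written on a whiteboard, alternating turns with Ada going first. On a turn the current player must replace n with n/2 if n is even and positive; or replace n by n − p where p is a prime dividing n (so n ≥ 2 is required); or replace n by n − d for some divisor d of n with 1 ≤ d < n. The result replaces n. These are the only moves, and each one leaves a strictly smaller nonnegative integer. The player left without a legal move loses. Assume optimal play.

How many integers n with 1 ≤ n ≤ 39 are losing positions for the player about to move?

Label each position W (a win for the player to move) or L (a loss). A position with no legal move is L; any other position is W exactly when some move reaches an L, and L when every move reaches a W.
n=0: no move → L
n=1: no move → L
n=2: reaches L-position 0 → W
n=3: reaches L-position 0 → W
n=4: only reaches 2(W), 3(W), all W → L
n=5: reaches L-position 0 → W
n=6: reaches L-position 4 → W
n=7: reaches L-position 0 → W
n=8: reaches L-position 4 → W
n=9: only reaches 6(W), 8(W), all W → L
n=10: reaches L-position 9 → W
n=11: reaches L-position 0 → W
n=12: reaches L-position 9 → W
n=13: reaches L-position 0 → W
n=14: only reaches 7(W), 12(W), 13(W), all W → L
n=15: reaches L-position 14 → W
n=16: reaches L-position 14 → W
n=17: reaches L-position 0 → W
n=18: reaches L-position 9 → W
n=19: reaches L-position 0 → W
n=20: only reaches 10(W), 15(W), 16(W), 18(W), 19(W), all W → L
n=21: reaches L-position 14 → W
n=22: reaches L-position 20 → W
n=23: reaches L-position 0 → W
n=24: reaches L-position 20 → W
n=25: reaches L-position 20 → W
n=26: only reaches 13(W), 24(W), 25(W), all W → L
n=27: reaches L-position 26 → W
n=28: reaches L-position 14 → W
n=29: reaches L-position 0 → W
n=30: reaches L-position 20 → W
n=31: reaches L-position 0 → W
n=32: only reaches 16(W), 24(W), 28(W), 30(W), 31(W), all W → L
n=33: reaches L-position 32 → W
n=34: reaches L-position 32 → W
n=35: only reaches 28(W), 30(W), 34(W), all W → L
n=36: reaches L-position 32 → W
n=37: reaches L-position 0 → W
n=38: only reaches 19(W), 36(W), 37(W), all W → L
n=39: reaches L-position 26 → W
L entries with 1 ≤ n ≤ 39 (n=0 is outside the asked range and is not counted): n = 1, 4, 9, 14, 20, 26, 32, 35, 38; that makes 9.

9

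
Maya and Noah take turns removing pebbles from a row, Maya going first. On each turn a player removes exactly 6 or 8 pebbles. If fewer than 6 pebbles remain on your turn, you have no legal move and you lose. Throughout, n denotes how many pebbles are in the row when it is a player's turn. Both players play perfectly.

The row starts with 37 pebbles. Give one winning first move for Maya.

Build the W/L table. Terminal = L. A non-terminal position is W if it has a move to some L; otherwise it is L.
n=0: no move → L
n=1: no move → L
n=2: no move → L
n=3: no move → L
n=4: no move → L
n=5: no move → L
n=6: W (go to 0, an L position)
n=7: W (go to 1, an L position)
n=8: W (go to 2, an L position)
n=9: W (go to 3, an L position)
n=10: W (go to 4, an L position)
n=11: W (go to 5, an L position)
n=12: W (go to 4, an L position)
n=13: W (go to 5, an L position)
n=14: L (options 8(W), 6(W) are all W)
n=15: L (options 9(W), 7(W) are all W)
n=16: L (options 10(W), 8(W) are all W)
n=17: L (options 11(W), 9(W) are all W)
n=18: L (options 12(W), 10(W) are all W)
n=19: L (options 13(W), 11(W) are all W)
n=20: W (go to 14, an L position)
n=21: W (go to 15, an L position)
n=22: W (go to 16, an L position)
n=23: W (go to 17, an L position)
n=24: W (go to 18, an L position)
n=25: W (go to 19, an L position)
n=26: W (go to 18, an L position)
n=27: W (go to 19, an L position)
n=28: L (options 22(W), 20(W) are all W)
n=29: L (options 23(W), 21(W) are all W)
n=30: L (options 24(W), 22(W) are all W)
n=31: L (options 25(W), 23(W) are all W)
n=32: L (options 26(W), 24(W) are all W)
n=33: L (options 27(W), 25(W) are all W)
n=34: W (go to 28, an L position)
n=35: W (go to 29, an L position)
n=36: W (go to 30, an L position)
n=37: W (go to 31, an L position)
From 37, the L positions reachable in one move are: 31, 29. Any move reaching one of these is winning.

Remove 6, leaving 31.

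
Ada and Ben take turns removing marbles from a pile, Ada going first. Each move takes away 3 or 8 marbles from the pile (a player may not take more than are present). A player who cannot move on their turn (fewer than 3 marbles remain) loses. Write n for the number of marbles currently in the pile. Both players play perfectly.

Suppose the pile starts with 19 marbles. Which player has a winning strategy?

Use the standard recursion: the mover loses at a terminal position; elsewhere, the mover wins exactly when some move hands the opponent an L position.
n=0: no move → L
n=1: no move → L
n=2: no move → L
n=3: W (go to 0, an L position)
n=4: W (go to 1, an L position)
n=5: W (go to 2, an L position)
n=6: L (sole option 3(W) is W)
n=7: L (sole option 4(W) is W)
n=8: W (go to 0, an L position)
n=9: W (go to 6, an L position)
n=10: W (go to 7, an L position)
n=11: L (options 8(W), 3(W) are all W)
n=12: L (options 9(W), 4(W) are all W)
n=13: L (options 10(W), 5(W) are all W)
n=14: W (go to 11, an L position)
n=15: W (go to 12, an L position)
n=16: W (go to 13, an L position)
n=17: L (options 14(W), 9(W) are all W)
n=18: L (options 15(W), 10(W) are all W)
n=19: W (go to 11, an L position)
From 19 Ada can remove 8, leaving 11, reaching an L position.

Ada wins.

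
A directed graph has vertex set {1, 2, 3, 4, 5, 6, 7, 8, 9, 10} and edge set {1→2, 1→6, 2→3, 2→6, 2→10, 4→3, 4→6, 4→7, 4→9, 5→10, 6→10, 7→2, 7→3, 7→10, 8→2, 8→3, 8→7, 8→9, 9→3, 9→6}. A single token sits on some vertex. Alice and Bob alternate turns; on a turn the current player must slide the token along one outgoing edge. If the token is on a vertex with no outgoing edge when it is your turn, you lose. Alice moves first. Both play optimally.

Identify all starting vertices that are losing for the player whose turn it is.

Use the standard recursion: the mover loses at a terminal position; elsewhere, the mover wins exactly when some move hands the opponent an L position.
Every edge goes from a vertex to one that appears earlier in the order 3, 10, 6, 2, 1, 7, 5, 9, 8, 4, so processing vertices in that order labels each vertex after all of its successors.
3: no outgoing edge → L
10: no outgoing edge → L
6: →10(L), so W
2: →10(L), so W
1: →2(W), 6(W) — all W, so L
7: →10(L), so W
5: →10(L), so W
9: →3(L), so W
8: →3(L), so W
4: →3(L), so W
Reading off the rows marked L gives the requested list; there are 3 such vertices.

1, 3, 10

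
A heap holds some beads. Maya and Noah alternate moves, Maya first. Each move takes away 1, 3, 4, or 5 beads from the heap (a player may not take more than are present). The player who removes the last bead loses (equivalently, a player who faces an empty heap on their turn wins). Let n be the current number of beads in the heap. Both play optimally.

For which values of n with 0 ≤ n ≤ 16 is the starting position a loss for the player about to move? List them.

1, 3, 9, 11

Use the standard recursion: the mover wins at a terminal position; elsewhere, the mover wins exactly when some move hands the opponent an L position.
n=0: no move; the opponent has just taken the last bead and therefore loses → W
n=1: the only move is to 0(W), a W ⇒ L
n=2: can move to 1, which is L ⇒ W
n=3: moves to 2(W), 0(W); every one is W ⇒ L
n=4: can move to 3, which is L ⇒ W
n=5: can move to 1, which is L ⇒ W
n=6: can move to 3, which is L ⇒ W
n=7: can move to 3, which is L ⇒ W
n=8: can move to 3, which is L ⇒ W
n=9: moves to 8(W), 6(W), 5(W), 4(W); every one is W ⇒ L
n=10: can move to 9, which is L ⇒ W
n=11: moves to 10(W), 8(W), 7(W), 6(W); every one is W ⇒ L
n=12: can move to 11, which is L ⇒ W
n=13: can move to 9, which is L ⇒ W
n=14: can move to 11, which is L ⇒ W
n=15: can move to 11, which is L ⇒ W
n=16: can move to 11, which is L ⇒ W
The losing starting values of n are exactly the entries labelled L in this table (4 of them).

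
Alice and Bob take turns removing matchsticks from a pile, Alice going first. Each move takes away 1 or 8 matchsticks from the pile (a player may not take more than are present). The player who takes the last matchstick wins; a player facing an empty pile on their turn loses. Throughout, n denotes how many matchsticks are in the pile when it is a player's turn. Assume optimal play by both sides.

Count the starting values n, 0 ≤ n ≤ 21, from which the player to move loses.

Build the W/L table. Terminal = L. A non-terminal position is W if it has a move to some L; otherwise it is L.
n=0: no move → L
n=1: →0(L), so W
n=2: →1(W) only, which is W, so L
n=3: →2(L), so W
n=4: →3(W) only, which is W, so L
n=5: →4(L), so W
n=6: →5(W) only, which is W, so L
n=7: →6(L), so W
n=8: →0(L), so W
n=9: →8(W), 1(W) — all W, so L
n=10: →9(L), so W
n=11: →10(W), 3(W) — all W, so L
n=12: →11(L), so W
n=13: →12(W), 5(W) — all W, so L
n=14: →13(L), so W
n=15: →14(W), 7(W) — all W, so L
n=16: →15(L), so W
n=17: →9(L), so W
n=18: →17(W), 10(W) — all W, so L
n=19: →18(L), so W
n=20: →19(W), 12(W) — all W, so L
n=21: →20(L), so W
L entries with 0 ≤ n ≤ 21: n = 0, 2, 4, 6, 9, 11, 13, 15, 18, 20; that makes 10.

10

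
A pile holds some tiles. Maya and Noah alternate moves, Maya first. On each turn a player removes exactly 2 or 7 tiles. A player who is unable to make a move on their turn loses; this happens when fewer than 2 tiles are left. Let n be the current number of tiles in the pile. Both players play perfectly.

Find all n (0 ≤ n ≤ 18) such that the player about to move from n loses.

Classify positions by backward induction: terminal positions (no move available) are L. From any other position, the mover wins iff some move reaches an L.
n=0: no move → L
n=1: no move → L
n=2: →0(L), so W
n=3: →1(L), so W
n=4: →2(W) only, which is W, so L
n=5: →3(W) only, which is W, so L
n=6: →4(L), so W
n=7: →5(L), so W
n=8: →1(L), so W
n=9: →7(W), 2(W) — all W, so L
n=10: →8(W), 3(W) — all W, so L
n=11: →9(L), so W
n=12: →10(L), so W
n=13: →11(W), 6(W) — all W, so L
n=14: →12(W), 7(W) — all W, so L
n=15: →13(L), so W
n=16: →14(L), so W
n=17: →10(L), so W
n=18: →16(W), 11(W) — all W, so L
The losing starting values of n are exactly the entries labelled L in this table (9 of them).

0, 1, 4, 5, 9, 10, 13, 14, 18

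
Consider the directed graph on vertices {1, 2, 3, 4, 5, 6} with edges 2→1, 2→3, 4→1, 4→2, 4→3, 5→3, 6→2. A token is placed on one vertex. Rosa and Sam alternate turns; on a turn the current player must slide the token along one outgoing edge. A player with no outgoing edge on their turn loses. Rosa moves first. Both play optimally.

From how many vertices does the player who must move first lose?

Build the W/L table. Terminal = L. A non-terminal position is W if it has a move to some L; otherwise it is L.
Every edge goes from a vertex to one that appears earlier in the order 1, 3, 2, 6, 4, 5, so processing vertices in that order labels each vertex after all of its successors.
1: no outgoing edge → L
3: no outgoing edge → L
2: W (go to 3, an L position)
6: L (sole option 2(W) is W)
4: W (go to 3, an L position)
5: W (go to 3, an L position)
The L vertices are 1, 3, 6; that is 3 in all.

3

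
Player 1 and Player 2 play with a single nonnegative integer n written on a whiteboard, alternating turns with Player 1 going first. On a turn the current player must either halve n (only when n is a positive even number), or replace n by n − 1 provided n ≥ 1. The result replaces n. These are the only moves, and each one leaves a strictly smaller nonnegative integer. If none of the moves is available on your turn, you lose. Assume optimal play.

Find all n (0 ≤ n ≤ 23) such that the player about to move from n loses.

0, 2, 5, 7, 9, 11, 13, 15, 17, 19, 21, 23

Compute win/loss labels from the base case upward. A position with no move is L. Any other position is W if it can reach an L in one move, else L.
n=0: no move → L
n=1: W (go to 0, an L position)
n=2: L (sole option 1(W) is W)
n=3: W (go to 2, an L position)
n=4: W (go to 2, an L position)
n=5: L (sole option 4(W) is W)
n=6: W (go to 5, an L position)
n=7: L (sole option 6(W) is W)
n=8: W (go to 7, an L position)
n=9: L (sole option 8(W) is W)
n=10: W (go to 5, an L position)
n=11: L (sole option 10(W) is W)
n=12: W (go to 11, an L position)
n=13: L (sole option 12(W) is W)
n=14: W (go to 7, an L position)
n=15: L (sole option 14(W) is W)
n=16: W (go to 15, an L position)
n=17: L (sole option 16(W) is W)
n=18: W (go to 9, an L position)
n=19: L (sole option 18(W) is W)
n=20: W (go to 19, an L position)
n=21: L (sole option 20(W) is W)
n=22: W (go to 11, an L position)
n=23: L (sole option 22(W) is W)
Reading off the rows marked L gives the requested list; there are 12 such values of n.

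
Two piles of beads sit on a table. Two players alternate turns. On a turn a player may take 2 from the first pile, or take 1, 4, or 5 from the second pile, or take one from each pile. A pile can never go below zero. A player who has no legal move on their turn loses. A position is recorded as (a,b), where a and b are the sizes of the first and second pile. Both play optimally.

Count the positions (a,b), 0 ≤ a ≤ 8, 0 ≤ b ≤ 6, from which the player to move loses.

Work bottom-up. With no move the player to move loses. Otherwise the position is W if at least one move leads to an L position for the opponent, and L if every move leads to a W.
Every move lowers a or b (never raises either), so fill the grid row by row in increasing a, and left to right within a row: each cell's successors are then already labelled.
      b=0  b=1  b=2  b=3  b=4  b=5  b=6
a=0:    L    W    L    W    W    W    W
a=1:    L    W    L    W    W    W    W
a=2:    W    W    W    W    L    W    L
a=3:    W    L    W    L    W    W    W
a=4:    L    W    W    L    W    W    W
a=5:    L    W    L    W    W    W    W
a=6:    W    W    L    W    L    W    W
a=7:    W    L    W    W    L    W    W
a=8:    L    W    W    L    W    W    L
Cells with no legal move (terminal, hence L): (0,0), (1,0).
The remaining L cells, each justified by listing all of its moves:
(0,2): →(0,1)(W) only, which is W, so L
(1,2): →(1,1)(W), (0,1)(W) — all W, so L
(2,4): →(0,4)(W), (2,3)(W), (2,0)(W), (1,3)(W) — all W, so L
(2,6): →(0,6)(W), (2,5)(W), (2,2)(W), (2,1)(W), (1,5)(W) — all W, so L
(3,1): →(1,1)(W), (3,0)(W), (2,0)(W) — all W, so L
(3,3): →(1,3)(W), (3,2)(W), (2,2)(W) — all W, so L
(4,0): →(2,0)(W) only, which is W, so L
(4,3): →(2,3)(W), (4,2)(W), (3,2)(W) — all W, so L
(5,0): →(3,0)(W) only, which is W, so L
(5,2): →(3,2)(W), (5,1)(W), (4,1)(W) — all W, so L
(6,2): →(4,2)(W), (6,1)(W), (5,1)(W) — all W, so L
(6,4): →(4,4)(W), (6,3)(W), (6,0)(W), (5,3)(W) — all W, so L
(7,1): →(5,1)(W), (7,0)(W), (6,0)(W) — all W, so L
(7,4): →(5,4)(W), (7,3)(W), (7,0)(W), (6,3)(W) — all W, so L
(8,0): →(6,0)(W) only, which is W, so L
(8,3): →(6,3)(W), (8,2)(W), (7,2)(W) — all W, so L
(8,6): →(6,6)(W), (8,5)(W), (8,2)(W), (8,1)(W), (7,5)(W) — all W, so L
Every other cell has at least one move into one of the L cells above, so it is W.
L cells per row: a=0: 2, a=1: 2, a=2: 2, a=3: 2, a=4: 2, a=5: 2, a=6: 2, a=7: 2, a=8: 3; total 19.

19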